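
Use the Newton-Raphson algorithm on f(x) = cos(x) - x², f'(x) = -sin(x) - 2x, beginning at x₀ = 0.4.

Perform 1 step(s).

f(x) = cos(x) - x²
f'(x) = -sin(x) - 2x
x₀ = 0.4

Newton-Raphson formula: x_{n+1} = x_n - f(x_n)/f'(x_n)

Iteration 1:
  f(0.400000) = 0.761061
  f'(0.400000) = -1.189418
  x_1 = 0.400000 - 0.761061/(-1.189418) = 1.039860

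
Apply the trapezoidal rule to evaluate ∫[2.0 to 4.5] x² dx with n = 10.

f(x) = x²
a = 2.0, b = 4.5, n = 10
h = (b - a)/n = 0.250000

Trapezoidal rule: (h/2)[f(x₀) + 2f(x₁) + 2f(x₂) + ... + f(xₙ)]

x_0 = 2.0000, f(x_0) = 4.000000, coefficient = 1
x_1 = 2.2500, f(x_1) = 5.062500, coefficient = 2
x_2 = 2.5000, f(x_2) = 6.250000, coefficient = 2
x_3 = 2.7500, f(x_3) = 7.562500, coefficient = 2
x_4 = 3.0000, f(x_4) = 9.000000, coefficient = 2
x_5 = 3.2500, f(x_5) = 10.562500, coefficient = 2
x_6 = 3.5000, f(x_6) = 12.250000, coefficient = 2
x_7 = 3.7500, f(x_7) = 14.062500, coefficient = 2
x_8 = 4.0000, f(x_8) = 16.000000, coefficient = 2
x_9 = 4.2500, f(x_9) = 18.062500, coefficient = 2
x_10 = 4.5000, f(x_10) = 20.250000, coefficient = 1

I ≈ (0.250000/2) × 221.875000 = 27.734375
Exact value: 27.708333
Error: 0.026042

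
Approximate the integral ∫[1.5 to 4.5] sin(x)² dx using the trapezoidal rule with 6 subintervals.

f(x) = sin(x)²
a = 1.5, b = 4.5, n = 6
h = (b - a)/n = 0.500000

Trapezoidal rule: (h/2)[f(x₀) + 2f(x₁) + 2f(x₂) + ... + f(xₙ)]

x_0 = 1.5000, f(x_0) = 0.994996, coefficient = 1
x_1 = 2.0000, f(x_1) = 0.826822, coefficient = 2
x_2 = 2.5000, f(x_2) = 0.358169, coefficient = 2
x_3 = 3.0000, f(x_3) = 0.019915, coefficient = 2
x_4 = 3.5000, f(x_4) = 0.123049, coefficient = 2
x_5 = 4.0000, f(x_5) = 0.572750, coefficient = 2
x_6 = 4.5000, f(x_6) = 0.955565, coefficient = 1

I ≈ (0.500000/2) × 5.751970 = 1.437993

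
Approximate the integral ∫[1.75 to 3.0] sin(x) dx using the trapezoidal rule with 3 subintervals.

f(x) = sin(x)
a = 1.75, b = 3.0, n = 3
h = (b - a)/n = 0.416667

Trapezoidal rule: (h/2)[f(x₀) + 2f(x₁) + 2f(x₂) + ... + f(xₙ)]

x_0 = 1.7500, f(x_0) = 0.983986, coefficient = 1
x_1 = 2.1667, f(x_1) = 0.827660, coefficient = 2
x_2 = 2.5833, f(x_2) = 0.529711, coefficient = 2
x_3 = 3.0000, f(x_3) = 0.141120, coefficient = 1

I ≈ (0.416667/2) × 3.839848 = 0.799968
Exact value: 0.811746
Error: 0.011778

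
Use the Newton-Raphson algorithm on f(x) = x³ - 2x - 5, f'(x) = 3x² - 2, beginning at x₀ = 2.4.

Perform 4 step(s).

f(x) = x³ - 2x - 5
f'(x) = 3x² - 2
x₀ = 2.4

Newton-Raphson formula: x_{n+1} = x_n - f(x_n)/f'(x_n)

Iteration 1:
  f(2.400000) = 4.024000
  f'(2.400000) = 15.280000
  x_1 = 2.400000 - 4.024000/15.280000 = 2.136649
Iteration 2:
  f(2.136649) = 0.481082
  f'(2.136649) = 11.695810
  x_2 = 2.136649 - 0.481082/11.695810 = 2.095516
Iteration 3:
  f(2.095516) = 0.010775
  f'(2.095516) = 11.173567
  x_3 = 2.095516 - 0.010775/11.173567 = 2.094552
Iteration 4:
  f(2.094552) = 0.000006
  f'(2.094552) = 11.161444
  x_4 = 2.094552 - 0.000006/11.161444 = 2.094551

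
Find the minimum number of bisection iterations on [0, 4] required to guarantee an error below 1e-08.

We need (b-a)/2^n ≤ 1e-08
(4 - 0)/2^n ≤ 1e-08
4/2^n ≤ 1e-08
2^n ≥ 400000000
n ≥ log₂(400000000) = 28.58
n ≥ 29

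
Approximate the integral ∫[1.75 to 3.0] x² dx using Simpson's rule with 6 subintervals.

f(x) = x²
a = 1.75, b = 3.0, n = 6
h = (b - a)/n = 0.208333

Simpson's rule: (h/3)[f(x₀) + 4f(x₁) + 2f(x₂) + ... + f(xₙ)]

x_0 = 1.7500, f(x_0) = 3.062500, coefficient = 1
x_1 = 1.9583, f(x_1) = 3.835069, coefficient = 4
x_2 = 2.1667, f(x_2) = 4.694444, coefficient = 2
x_3 = 2.3750, f(x_3) = 5.640625, coefficient = 4
x_4 = 2.5833, f(x_4) = 6.673611, coefficient = 2
x_5 = 2.7917, f(x_5) = 7.793403, coefficient = 4
x_6 = 3.0000, f(x_6) = 9.000000, coefficient = 1

I ≈ (0.208333/3) × 103.875000 = 7.213542
Exact value: 7.213542
Error: 0.000000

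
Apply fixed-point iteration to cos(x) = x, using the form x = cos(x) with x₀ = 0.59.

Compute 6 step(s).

Equation: cos(x) = x
Fixed-point form: x = cos(x)
x₀ = 0.59

x_1 = g(0.590000) = 0.830941
x_2 = g(0.830941) = 0.674181
x_3 = g(0.674181) = 0.781218
x_4 = g(0.781218) = 0.710056
x_5 = g(0.710056) = 0.758325
x_6 = g(0.758325) = 0.725989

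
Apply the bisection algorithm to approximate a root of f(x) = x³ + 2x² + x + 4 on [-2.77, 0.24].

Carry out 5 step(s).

f(x) = x³ + 2x² + x + 4
Initial interval: [-2.77, 0.24]

Iteration 1:
  c_1 = (-2.770000 + 0.240000)/2 = -1.265000
  f(c_1) = f(-1.265000) = 3.911165
  f(a) × f(c) < 0, new interval: [-2.770000, -1.265000]
Iteration 2:
  c_2 = (-2.770000 + (-1.265000))/2 = -2.017500
  f(c_2) = f(-2.017500) = 1.911270
  f(a) × f(c) < 0, new interval: [-2.770000, -2.017500]
Iteration 3:
  c_3 = (-2.770000 + (-2.017500))/2 = -2.393750
  f(c_3) = f(-2.393750) = -0.649953
  f(a) × f(c) ≥ 0, new interval: [-2.393750, -2.017500]
Iteration 4:
  c_4 = (-2.393750 + (-2.017500))/2 = -2.205625
  f(c_4) = f(-2.205625) = 0.794054
  f(a) × f(c) < 0, new interval: [-2.393750, -2.205625]
Iteration 5:
  c_5 = (-2.393750 + (-2.205625))/2 = -2.299688
  f(c_5) = f(-2.299688) = 0.115396
  f(a) × f(c) < 0, new interval: [-2.393750, -2.299688]

After 5 iteration(s), the approximation is c_5 = -2.299688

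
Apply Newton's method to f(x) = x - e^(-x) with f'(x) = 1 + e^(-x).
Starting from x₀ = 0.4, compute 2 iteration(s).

f(x) = x - e^(-x)
f'(x) = 1 + e^(-x)
x₀ = 0.4

Newton-Raphson formula: x_{n+1} = x_n - f(x_n)/f'(x_n)

Iteration 1:
  f(0.400000) = -0.270320
  f'(0.400000) = 1.670320
  x_1 = 0.400000 - (-0.270320)/1.670320 = 0.561837
Iteration 2:
  f(0.561837) = -0.008323
  f'(0.561837) = 1.570161
  x_2 = 0.561837 - (-0.008323)/1.570161 = 0.567138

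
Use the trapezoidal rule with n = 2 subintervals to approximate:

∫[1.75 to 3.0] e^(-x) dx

f(x) = e^(-x)
a = 1.75, b = 3.0, n = 2
h = (b - a)/n = 0.625000

Trapezoidal rule: (h/2)[f(x₀) + 2f(x₁) + 2f(x₂) + ... + f(xₙ)]

x_0 = 1.7500, f(x_0) = 0.173774, coefficient = 1
x_1 = 2.3750, f(x_1) = 0.093014, coefficient = 2
x_2 = 3.0000, f(x_2) = 0.049787, coefficient = 1

I ≈ (0.625000/2) × 0.409590 = 0.127997
Exact value: 0.123987
Error: 0.004010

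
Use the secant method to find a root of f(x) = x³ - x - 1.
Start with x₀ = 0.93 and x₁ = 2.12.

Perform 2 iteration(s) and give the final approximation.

f(x) = x³ - x - 1
x₀ = 0.93, x₁ = 2.12

Secant formula: x_{n+1} = x_n - f(x_n)(x_n - x_{n-1})/(f(x_n) - f(x_{n-1}))

Iteration 1:
  f(0.930000) = -1.125643
  f(2.120000) = 6.408128
  x_2 = 2.120000 - 6.408128×(2.120000 - 0.930000)/(6.408128 - (-1.125643))
       = 1.107801
Iteration 2:
  f(2.120000) = 6.408128
  f(1.107801) = -0.748281
  x_3 = 1.107801 - (-0.748281)×(1.107801 - 2.120000)/(-0.748281 - 6.408128)
       = 1.213638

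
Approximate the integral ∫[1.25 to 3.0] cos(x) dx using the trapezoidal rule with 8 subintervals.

f(x) = cos(x)
a = 1.25, b = 3.0, n = 8
h = (b - a)/n = 0.218750

Trapezoidal rule: (h/2)[f(x₀) + 2f(x₁) + 2f(x₂) + ... + f(xₙ)]

x_0 = 1.2500, f(x_0) = 0.315322, coefficient = 1
x_1 = 1.4688, f(x_1) = 0.101869, coefficient = 2
x_2 = 1.6875, f(x_2) = -0.116439, coefficient = 2
x_3 = 1.9062, f(x_3) = -0.329198, coefficient = 2
x_4 = 2.1250, f(x_4) = -0.526266, coefficient = 2
x_5 = 2.3438, f(x_5) = -0.698253, coefficient = 2
x_6 = 2.5625, f(x_6) = -0.836960, coefficient = 2
x_7 = 2.7812, f(x_7) = -0.935776, coefficient = 2
x_8 = 3.0000, f(x_8) = -0.989992, coefficient = 1

I ≈ (0.218750/2) × -7.356714 = -0.804641
Exact value: -0.807865
Error: 0.003224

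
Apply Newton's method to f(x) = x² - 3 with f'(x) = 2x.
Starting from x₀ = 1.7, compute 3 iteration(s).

f(x) = x² - 3
f'(x) = 2x
x₀ = 1.7

Newton-Raphson formula: x_{n+1} = x_n - f(x_n)/f'(x_n)

Iteration 1:
  f(1.700000) = -0.110000
  f'(1.700000) = 3.400000
  x_1 = 1.700000 - (-0.110000)/3.400000 = 1.732353
Iteration 2:
  f(1.732353) = 0.001047
  f'(1.732353) = 3.464706
  x_2 = 1.732353 - 0.001047/3.464706 = 1.732051
Iteration 3:
  f(1.732051) = 0.000000
  f'(1.732051) = 3.464102
  x_3 = 1.732051 - 0.000000/3.464102 = 1.732051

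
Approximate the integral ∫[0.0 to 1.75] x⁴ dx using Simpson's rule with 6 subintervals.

f(x) = x⁴
a = 0.0, b = 1.75, n = 6
h = (b - a)/n = 0.291667

Simpson's rule: (h/3)[f(x₀) + 4f(x₁) + 2f(x₂) + ... + f(xₙ)]

x_0 = 0.0000, f(x_0) = 0.000000, coefficient = 1
x_1 = 0.2917, f(x_1) = 0.007237, coefficient = 4
x_2 = 0.5833, f(x_2) = 0.115789, coefficient = 2
x_3 = 0.8750, f(x_3) = 0.586182, coefficient = 4
x_4 = 1.1667, f(x_4) = 1.852623, coefficient = 2
x_5 = 1.4583, f(x_5) = 4.523006, coefficient = 4
x_6 = 1.7500, f(x_6) = 9.378906, coefficient = 1

I ≈ (0.291667/3) × 33.781431 = 3.284306
Exact value: 3.282617
Error: 0.001689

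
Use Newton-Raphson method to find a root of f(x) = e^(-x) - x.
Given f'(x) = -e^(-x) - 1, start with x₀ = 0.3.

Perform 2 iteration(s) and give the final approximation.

f(x) = e^(-x) - x
f'(x) = -e^(-x) - 1
x₀ = 0.3

Newton-Raphson formula: x_{n+1} = x_n - f(x_n)/f'(x_n)

Iteration 1:
  f(0.300000) = 0.440818
  f'(0.300000) = -1.740818
  x_1 = 0.300000 - 0.440818/(-1.740818) = 0.553225
Iteration 2:
  f(0.553225) = 0.021868
  f'(0.553225) = -1.575092
  x_2 = 0.553225 - 0.021868/(-1.575092) = 0.567108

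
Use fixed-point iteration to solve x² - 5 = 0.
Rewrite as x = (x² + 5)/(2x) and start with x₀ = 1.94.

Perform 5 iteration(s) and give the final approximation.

Equation: x² - 5 = 0
Fixed-point form: x = (x² + 5)/(2x)
x₀ = 1.94

x_1 = g(1.940000) = 2.258660
x_2 = g(2.258660) = 2.236181
x_3 = g(2.236181) = 2.236068
x_4 = g(2.236068) = 2.236068
x_5 = g(2.236068) = 2.236068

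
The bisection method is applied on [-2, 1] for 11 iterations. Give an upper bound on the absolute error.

Bisection error bound: |error| ≤ (b-a)/2^n
|error| ≤ (1 - (-2))/2^11 = 3/2^11
|error| ≤ 0.0014648438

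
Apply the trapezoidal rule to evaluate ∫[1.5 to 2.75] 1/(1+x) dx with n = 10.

f(x) = 1/(1+x)
a = 1.5, b = 2.75, n = 10
h = (b - a)/n = 0.125000

Trapezoidal rule: (h/2)[f(x₀) + 2f(x₁) + 2f(x₂) + ... + f(xₙ)]

x_0 = 1.5000, f(x_0) = 0.400000, coefficient = 1
x_1 = 1.6250, f(x_1) = 0.380952, coefficient = 2
x_2 = 1.7500, f(x_2) = 0.363636, coefficient = 2
x_3 = 1.8750, f(x_3) = 0.347826, coefficient = 2
x_4 = 2.0000, f(x_4) = 0.333333, coefficient = 2
x_5 = 2.1250, f(x_5) = 0.320000, coefficient = 2
x_6 = 2.2500, f(x_6) = 0.307692, coefficient = 2
x_7 = 2.3750, f(x_7) = 0.296296, coefficient = 2
x_8 = 2.5000, f(x_8) = 0.285714, coefficient = 2
x_9 = 2.6250, f(x_9) = 0.275862, coefficient = 2
x_10 = 2.7500, f(x_10) = 0.266667, coefficient = 1

I ≈ (0.125000/2) × 6.489293 = 0.405581
Exact value: 0.405465
Error: 0.000116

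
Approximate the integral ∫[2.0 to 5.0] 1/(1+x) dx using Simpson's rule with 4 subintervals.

f(x) = 1/(1+x)
a = 2.0, b = 5.0, n = 4
h = (b - a)/n = 0.750000

Simpson's rule: (h/3)[f(x₀) + 4f(x₁) + 2f(x₂) + ... + f(xₙ)]

x_0 = 2.0000, f(x_0) = 0.333333, coefficient = 1
x_1 = 2.7500, f(x_1) = 0.266667, coefficient = 4
x_2 = 3.5000, f(x_2) = 0.222222, coefficient = 2
x_3 = 4.2500, f(x_3) = 0.190476, coefficient = 4
x_4 = 5.0000, f(x_4) = 0.166667, coefficient = 1

I ≈ (0.750000/3) × 2.773016 = 0.693254
Exact value: 0.693147
Error: 0.000107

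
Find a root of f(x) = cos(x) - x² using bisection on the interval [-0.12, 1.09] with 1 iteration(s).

f(x) = cos(x) - x²
Initial interval: [-0.12, 1.09]

Iteration 1:
  c_1 = (-0.120000 + 1.090000)/2 = 0.485000
  f(c_1) = f(0.485000) = 0.649450
  f(a) × f(c) ≥ 0, new interval: [0.485000, 1.090000]

After 1 iteration(s), the approximation is c_1 = 0.485000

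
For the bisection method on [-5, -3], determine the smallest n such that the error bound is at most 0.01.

We need (b-a)/2^n ≤ 0.01
(-3 - (-5))/2^n ≤ 0.01
2/2^n ≤ 0.01
2^n ≥ 200
n ≥ log₂(200) = 7.64
n ≥ 8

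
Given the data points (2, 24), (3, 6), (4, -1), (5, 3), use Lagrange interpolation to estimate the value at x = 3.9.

Lagrange interpolation formula:
P(x) = Σ yᵢ × Lᵢ(x)
where Lᵢ(x) = Π_{j≠i} (x - xⱼ)/(xᵢ - xⱼ)

L_0(3.9) = (3.9 - 3)/(2 - 3) × (3.9 - 4)/(2 - 4) × (3.9 - 5)/(2 - 5) = -0.016500
L_1(3.9) = (3.9 - 2)/(3 - 2) × (3.9 - 4)/(3 - 4) × (3.9 - 5)/(3 - 5) = 0.104500
L_2(3.9) = (3.9 - 2)/(4 - 2) × (3.9 - 3)/(4 - 3) × (3.9 - 5)/(4 - 5) = 0.940500
L_3(3.9) = (3.9 - 2)/(5 - 2) × (3.9 - 3)/(5 - 3) × (3.9 - 4)/(5 - 4) = -0.028500

P(3.9) = 24×L_0(3.9) + 6×L_1(3.9) + (-1)×L_2(3.9) + 3×L_3(3.9)
P(3.9) = -0.795000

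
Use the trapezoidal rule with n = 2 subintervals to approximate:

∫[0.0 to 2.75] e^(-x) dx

f(x) = e^(-x)
a = 0.0, b = 2.75, n = 2
h = (b - a)/n = 1.375000

Trapezoidal rule: (h/2)[f(x₀) + 2f(x₁) + 2f(x₂) + ... + f(xₙ)]

x_0 = 0.0000, f(x_0) = 1.000000, coefficient = 1
x_1 = 1.3750, f(x_1) = 0.252840, coefficient = 2
x_2 = 2.7500, f(x_2) = 0.063928, coefficient = 1

I ≈ (1.375000/2) × 1.569607 = 1.079105
Exact value: 0.936072
Error: 0.143033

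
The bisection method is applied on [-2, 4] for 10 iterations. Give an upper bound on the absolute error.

Bisection error bound: |error| ≤ (b-a)/2^n
|error| ≤ (4 - (-2))/2^10 = 6/2^10
|error| ≤ 0.0058593750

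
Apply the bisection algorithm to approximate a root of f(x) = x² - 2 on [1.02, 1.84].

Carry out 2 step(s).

f(x) = x² - 2
Initial interval: [1.02, 1.84]

Iteration 1:
  c_1 = (1.020000 + 1.840000)/2 = 1.430000
  f(c_1) = f(1.430000) = 0.044900
  f(a) × f(c) < 0, new interval: [1.020000, 1.430000]
Iteration 2:
  c_2 = (1.020000 + 1.430000)/2 = 1.225000
  f(c_2) = f(1.225000) = -0.499375
  f(a) × f(c) ≥ 0, new interval: [1.225000, 1.430000]

After 2 iteration(s), the approximation is c_2 = 1.225000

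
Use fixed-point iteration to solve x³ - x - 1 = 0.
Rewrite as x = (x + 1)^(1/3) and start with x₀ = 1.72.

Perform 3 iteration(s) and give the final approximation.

Equation: x³ - x - 1 = 0
Fixed-point form: x = (x + 1)^(1/3)
x₀ = 1.72

x_1 = g(1.720000) = 1.395906
x_2 = g(1.395906) = 1.338104
x_3 = g(1.338104) = 1.327256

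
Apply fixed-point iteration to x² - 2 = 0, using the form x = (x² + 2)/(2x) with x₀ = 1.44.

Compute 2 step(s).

Equation: x² - 2 = 0
Fixed-point form: x = (x² + 2)/(2x)
x₀ = 1.44

x_1 = g(1.440000) = 1.414444
x_2 = g(1.414444) = 1.414214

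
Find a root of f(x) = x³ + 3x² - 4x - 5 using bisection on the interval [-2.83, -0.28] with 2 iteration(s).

f(x) = x³ + 3x² - 4x - 5
Initial interval: [-2.83, -0.28]

Iteration 1:
  c_1 = (-2.830000 + (-0.280000))/2 = -1.555000
  f(c_1) = f(-1.555000) = 4.714046
  f(a) × f(c) ≥ 0, new interval: [-1.555000, -0.280000]
Iteration 2:
  c_2 = (-1.555000 + (-0.280000))/2 = -0.917500
  f(c_2) = f(-0.917500) = 0.423062
  f(a) × f(c) ≥ 0, new interval: [-0.917500, -0.280000]

After 2 iteration(s), the approximation is c_2 = -0.917500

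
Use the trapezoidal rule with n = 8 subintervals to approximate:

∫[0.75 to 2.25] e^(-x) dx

f(x) = e^(-x)
a = 0.75, b = 2.25, n = 8
h = (b - a)/n = 0.187500

Trapezoidal rule: (h/2)[f(x₀) + 2f(x₁) + 2f(x₂) + ... + f(xₙ)]

x_0 = 0.7500, f(x_0) = 0.472367, coefficient = 1
x_1 = 0.9375, f(x_1) = 0.391606, coefficient = 2
x_2 = 1.1250, f(x_2) = 0.324652, coefficient = 2
x_3 = 1.3125, f(x_3) = 0.269146, coefficient = 2
x_4 = 1.5000, f(x_4) = 0.223130, coefficient = 2
x_5 = 1.6875, f(x_5) = 0.184981, coefficient = 2
x_6 = 1.8750, f(x_6) = 0.153355, coefficient = 2
x_7 = 2.0625, f(x_7) = 0.127136, coefficient = 2
x_8 = 2.2500, f(x_8) = 0.105399, coefficient = 1

I ≈ (0.187500/2) × 3.925779 = 0.368042
Exact value: 0.366967
Error: 0.001074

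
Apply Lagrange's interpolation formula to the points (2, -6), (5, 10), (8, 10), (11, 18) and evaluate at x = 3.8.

Lagrange interpolation formula:
P(x) = Σ yᵢ × Lᵢ(x)
where Lᵢ(x) = Π_{j≠i} (x - xⱼ)/(xᵢ - xⱼ)

L_0(3.8) = (3.8 - 5)/(2 - 5) × (3.8 - 8)/(2 - 8) × (3.8 - 11)/(2 - 11) = 0.224000
L_1(3.8) = (3.8 - 2)/(5 - 2) × (3.8 - 8)/(5 - 8) × (3.8 - 11)/(5 - 11) = 1.008000
L_2(3.8) = (3.8 - 2)/(8 - 2) × (3.8 - 5)/(8 - 5) × (3.8 - 11)/(8 - 11) = -0.288000
L_3(3.8) = (3.8 - 2)/(11 - 2) × (3.8 - 5)/(11 - 5) × (3.8 - 8)/(11 - 8) = 0.056000

P(3.8) = (-6)×L_0(3.8) + 10×L_1(3.8) + 10×L_2(3.8) + 18×L_3(3.8)
P(3.8) = 6.864000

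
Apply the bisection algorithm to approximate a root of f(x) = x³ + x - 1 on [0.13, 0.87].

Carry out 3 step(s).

f(x) = x³ + x - 1
Initial interval: [0.13, 0.87]

Iteration 1:
  c_1 = (0.130000 + 0.870000)/2 = 0.500000
  f(c_1) = f(0.500000) = -0.375000
  f(a) × f(c) ≥ 0, new interval: [0.500000, 0.870000]
Iteration 2:
  c_2 = (0.500000 + 0.870000)/2 = 0.685000
  f(c_2) = f(0.685000) = 0.006419
  f(a) × f(c) < 0, new interval: [0.500000, 0.685000]
Iteration 3:
  c_3 = (0.500000 + 0.685000)/2 = 0.592500
  f(c_3) = f(0.592500) = -0.199499
  f(a) × f(c) ≥ 0, new interval: [0.592500, 0.685000]

After 3 iteration(s), the approximation is c_3 = 0.592500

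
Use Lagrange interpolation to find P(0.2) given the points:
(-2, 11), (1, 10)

Lagrange interpolation formula:
P(x) = Σ yᵢ × Lᵢ(x)
where Lᵢ(x) = Π_{j≠i} (x - xⱼ)/(xᵢ - xⱼ)

L_0(0.2) = (0.2 - 1)/(-2 - 1) = 0.266667
L_1(0.2) = (0.2 - (-2))/(1 - (-2)) = 0.733333

P(0.2) = 11×L_0(0.2) + 10×L_1(0.2)
P(0.2) = 10.266667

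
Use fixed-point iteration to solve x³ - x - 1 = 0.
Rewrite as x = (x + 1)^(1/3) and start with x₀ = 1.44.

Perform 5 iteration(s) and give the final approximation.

Equation: x³ - x - 1 = 0
Fixed-point form: x = (x + 1)^(1/3)
x₀ = 1.44

x_1 = g(1.440000) = 1.346263
x_2 = g(1.346263) = 1.328798
x_3 = g(1.328798) = 1.325492
x_4 = g(1.325492) = 1.324865
x_5 = g(1.324865) = 1.324746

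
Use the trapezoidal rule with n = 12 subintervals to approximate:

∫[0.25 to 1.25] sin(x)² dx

f(x) = sin(x)²
a = 0.25, b = 1.25, n = 12
h = (b - a)/n = 0.083333

Trapezoidal rule: (h/2)[f(x₀) + 2f(x₁) + 2f(x₂) + ... + f(xₙ)]

x_0 = 0.2500, f(x_0) = 0.061209, coefficient = 1
x_1 = 0.3333, f(x_1) = 0.107056, coefficient = 2
x_2 = 0.4167, f(x_2) = 0.163794, coefficient = 2
x_3 = 0.5000, f(x_3) = 0.229849, coefficient = 2
x_4 = 0.5833, f(x_4) = 0.303391, coefficient = 2
x_5 = 0.6667, f(x_5) = 0.382381, coefficient = 2
x_6 = 0.7500, f(x_6) = 0.464631, coefficient = 2
x_7 = 0.8333, f(x_7) = 0.547862, coefficient = 2
x_8 = 0.9167, f(x_8) = 0.629766, coefficient = 2
x_9 = 1.0000, f(x_9) = 0.708073, coefficient = 2
x_10 = 1.0833, f(x_10) = 0.780615, coefficient = 2
x_11 = 1.1667, f(x_11) = 0.845379, coefficient = 2
x_12 = 1.2500, f(x_12) = 0.900572, coefficient = 1

I ≈ (0.083333/2) × 11.287375 = 0.470307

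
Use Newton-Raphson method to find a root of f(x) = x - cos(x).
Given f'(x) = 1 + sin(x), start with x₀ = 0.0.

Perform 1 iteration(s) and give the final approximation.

f(x) = x - cos(x)
f'(x) = 1 + sin(x)
x₀ = 0.0

Newton-Raphson formula: x_{n+1} = x_n - f(x_n)/f'(x_n)

Iteration 1:
  f(0.000000) = -1.000000
  f'(0.000000) = 1.000000
  x_1 = 0.000000 - (-1.000000)/1.000000 = 1.000000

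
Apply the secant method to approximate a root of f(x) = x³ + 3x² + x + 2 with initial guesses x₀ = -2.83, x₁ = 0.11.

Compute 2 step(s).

f(x) = x³ + 3x² + x + 2
x₀ = -2.83, x₁ = 0.11

Secant formula: x_{n+1} = x_n - f(x_n)(x_n - x_{n-1})/(f(x_n) - f(x_{n-1}))

Iteration 1:
  f(-2.830000) = 0.531513
  f(0.110000) = 2.147631
  x_2 = 0.110000 - 2.147631×(0.110000 - (-2.830000))/(2.147631 - 0.531513)
       = -3.796915
Iteration 2:
  f(0.110000) = 2.147631
  f(-3.796915) = -13.285684
  x_3 = -3.796915 - (-13.285684)×(-3.796915 - 0.110000)/(-13.285684 - 2.147631)
       = -0.433669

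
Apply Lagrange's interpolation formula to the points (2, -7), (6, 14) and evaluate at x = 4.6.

Lagrange interpolation formula:
P(x) = Σ yᵢ × Lᵢ(x)
where Lᵢ(x) = Π_{j≠i} (x - xⱼ)/(xᵢ - xⱼ)

L_0(4.6) = (4.6 - 6)/(2 - 6) = 0.350000
L_1(4.6) = (4.6 - 2)/(6 - 2) = 0.650000

P(4.6) = (-7)×L_0(4.6) + 14×L_1(4.6)
P(4.6) = 6.650000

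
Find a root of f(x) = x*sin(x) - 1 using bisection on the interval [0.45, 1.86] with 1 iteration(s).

f(x) = x*sin(x) - 1
Initial interval: [0.45, 1.86]

Iteration 1:
  c_1 = (0.450000 + 1.860000)/2 = 1.155000
  f(c_1) = f(1.155000) = 0.056588
  f(a) × f(c) < 0, new interval: [0.450000, 1.155000]

After 1 iteration(s), the approximation is c_1 = 1.155000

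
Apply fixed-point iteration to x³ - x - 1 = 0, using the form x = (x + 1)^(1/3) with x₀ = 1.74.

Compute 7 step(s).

Equation: x³ - x - 1 = 0
Fixed-point form: x = (x + 1)^(1/3)
x₀ = 1.74

x_1 = g(1.740000) = 1.399319
x_2 = g(1.399319) = 1.338739
x_3 = g(1.338739) = 1.327376
x_4 = g(1.327376) = 1.325223
x_5 = g(1.325223) = 1.324814
x_6 = g(1.324814) = 1.324736
x_7 = g(1.324736) = 1.324721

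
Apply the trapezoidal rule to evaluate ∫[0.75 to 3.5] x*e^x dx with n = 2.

f(x) = x*e^x
a = 0.75, b = 3.5, n = 2
h = (b - a)/n = 1.375000

Trapezoidal rule: (h/2)[f(x₀) + 2f(x₁) + 2f(x₂) + ... + f(xₙ)]

x_0 = 0.7500, f(x_0) = 1.587750, coefficient = 1
x_1 = 2.1250, f(x_1) = 17.792407, coefficient = 2
x_2 = 3.5000, f(x_2) = 115.904082, coefficient = 1

I ≈ (1.375000/2) × 153.076646 = 105.240194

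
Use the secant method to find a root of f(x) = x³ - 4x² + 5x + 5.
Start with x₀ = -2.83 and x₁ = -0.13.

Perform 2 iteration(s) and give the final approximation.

f(x) = x³ - 4x² + 5x + 5
x₀ = -2.83, x₁ = -0.13

Secant formula: x_{n+1} = x_n - f(x_n)(x_n - x_{n-1})/(f(x_n) - f(x_{n-1}))

Iteration 1:
  f(-2.830000) = -63.850787
  f(-0.130000) = 4.280203
  x_2 = -0.130000 - 4.280203×(-0.130000 - (-2.830000))/(4.280203 - (-63.850787))
       = -0.299622
Iteration 2:
  f(-0.130000) = 4.280203
  f(-0.299622) = 3.115895
  x_3 = -0.299622 - 3.115895×(-0.299622 - (-0.130000))/(3.115895 - 4.280203)
       = -0.753562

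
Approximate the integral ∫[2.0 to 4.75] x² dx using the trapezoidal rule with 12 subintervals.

f(x) = x²
a = 2.0, b = 4.75, n = 12
h = (b - a)/n = 0.229167

Trapezoidal rule: (h/2)[f(x₀) + 2f(x₁) + 2f(x₂) + ... + f(xₙ)]

x_0 = 2.0000, f(x_0) = 4.000000, coefficient = 1
x_1 = 2.2292, f(x_1) = 4.969184, coefficient = 2
x_2 = 2.4583, f(x_2) = 6.043403, coefficient = 2
x_3 = 2.6875, f(x_3) = 7.222656, coefficient = 2
x_4 = 2.9167, f(x_4) = 8.506944, coefficient = 2
x_5 = 3.1458, f(x_5) = 9.896267, coefficient = 2
x_6 = 3.3750, f(x_6) = 11.390625, coefficient = 2
x_7 = 3.6042, f(x_7) = 12.990017, coefficient = 2
x_8 = 3.8333, f(x_8) = 14.694444, coefficient = 2
x_9 = 4.0625, f(x_9) = 16.503906, coefficient = 2
x_10 = 4.2917, f(x_10) = 18.418403, coefficient = 2
x_11 = 4.5208, f(x_11) = 20.437934, coefficient = 2
x_12 = 4.7500, f(x_12) = 22.562500, coefficient = 1

I ≈ (0.229167/2) × 288.710069 = 33.081362
Exact value: 33.057292
Error: 0.024070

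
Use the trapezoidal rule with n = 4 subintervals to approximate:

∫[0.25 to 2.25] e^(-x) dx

f(x) = e^(-x)
a = 0.25, b = 2.25, n = 4
h = (b - a)/n = 0.500000

Trapezoidal rule: (h/2)[f(x₀) + 2f(x₁) + 2f(x₂) + ... + f(xₙ)]

x_0 = 0.2500, f(x_0) = 0.778801, coefficient = 1
x_1 = 0.7500, f(x_1) = 0.472367, coefficient = 2
x_2 = 1.2500, f(x_2) = 0.286505, coefficient = 2
x_3 = 1.7500, f(x_3) = 0.173774, coefficient = 2
x_4 = 2.2500, f(x_4) = 0.105399, coefficient = 1

I ≈ (0.500000/2) × 2.749491 = 0.687373
Exact value: 0.673402
Error: 0.013971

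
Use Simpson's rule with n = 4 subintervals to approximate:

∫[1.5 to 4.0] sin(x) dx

f(x) = sin(x)
a = 1.5, b = 4.0, n = 4
h = (b - a)/n = 0.625000

Simpson's rule: (h/3)[f(x₀) + 4f(x₁) + 2f(x₂) + ... + f(xₙ)]

x_0 = 1.5000, f(x_0) = 0.997495, coefficient = 1
x_1 = 2.1250, f(x_1) = 0.850320, coefficient = 4
x_2 = 2.7500, f(x_2) = 0.381661, coefficient = 2
x_3 = 3.3750, f(x_3) = -0.231294, coefficient = 4
x_4 = 4.0000, f(x_4) = -0.756802, coefficient = 1

I ≈ (0.625000/3) × 3.480118 = 0.725025
Exact value: 0.724381
Error: 0.000644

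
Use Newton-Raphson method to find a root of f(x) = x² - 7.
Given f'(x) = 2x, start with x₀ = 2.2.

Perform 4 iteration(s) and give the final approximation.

f(x) = x² - 7
f'(x) = 2x
x₀ = 2.2

Newton-Raphson formula: x_{n+1} = x_n - f(x_n)/f'(x_n)

Iteration 1:
  f(2.200000) = -2.160000
  f'(2.200000) = 4.400000
  x_1 = 2.200000 - (-2.160000)/4.400000 = 2.690909
Iteration 2:
  f(2.690909) = 0.240992
  f'(2.690909) = 5.381818
  x_2 = 2.690909 - 0.240992/5.381818 = 2.646130
Iteration 3:
  f(2.646130) = 0.002005
  f'(2.646130) = 5.292260
  x_3 = 2.646130 - 0.002005/5.292260 = 2.645751
Iteration 4:
  f(2.645751) = 0.000000
  f'(2.645751) = 5.291503
  x_4 = 2.645751 - 0.000000/5.291503 = 2.645751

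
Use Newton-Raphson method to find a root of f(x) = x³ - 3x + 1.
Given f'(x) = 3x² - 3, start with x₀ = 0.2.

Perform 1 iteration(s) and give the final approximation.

f(x) = x³ - 3x + 1
f'(x) = 3x² - 3
x₀ = 0.2

Newton-Raphson formula: x_{n+1} = x_n - f(x_n)/f'(x_n)

Iteration 1:
  f(0.200000) = 0.408000
  f'(0.200000) = -2.880000
  x_1 = 0.200000 - 0.408000/(-2.880000) = 0.341667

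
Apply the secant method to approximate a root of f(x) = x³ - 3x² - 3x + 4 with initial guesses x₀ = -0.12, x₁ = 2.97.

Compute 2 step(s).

f(x) = x³ - 3x² - 3x + 4
x₀ = -0.12, x₁ = 2.97

Secant formula: x_{n+1} = x_n - f(x_n)(x_n - x_{n-1})/(f(x_n) - f(x_{n-1}))

Iteration 1:
  f(-0.120000) = 4.315072
  f(2.970000) = -5.174627
  x_2 = 2.970000 - (-5.174627)×(2.970000 - (-0.120000))/(-5.174627 - 4.315072)
       = 1.285057
Iteration 2:
  f(2.970000) = -5.174627
  f(1.285057) = -2.687182
  x_3 = 1.285057 - (-2.687182)×(1.285057 - 2.970000)/(-2.687182 - (-5.174627))
       = -0.535182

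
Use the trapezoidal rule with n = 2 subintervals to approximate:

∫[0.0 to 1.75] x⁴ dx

f(x) = x⁴
a = 0.0, b = 1.75, n = 2
h = (b - a)/n = 0.875000

Trapezoidal rule: (h/2)[f(x₀) + 2f(x₁) + 2f(x₂) + ... + f(xₙ)]

x_0 = 0.0000, f(x_0) = 0.000000, coefficient = 1
x_1 = 0.8750, f(x_1) = 0.586182, coefficient = 2
x_2 = 1.7500, f(x_2) = 9.378906, coefficient = 1

I ≈ (0.875000/2) × 10.551270 = 4.616180
Exact value: 3.282617
Error: 1.333563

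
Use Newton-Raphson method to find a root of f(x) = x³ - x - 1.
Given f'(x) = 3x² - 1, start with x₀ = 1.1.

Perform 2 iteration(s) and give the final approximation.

f(x) = x³ - x - 1
f'(x) = 3x² - 1
x₀ = 1.1

Newton-Raphson formula: x_{n+1} = x_n - f(x_n)/f'(x_n)

Iteration 1:
  f(1.100000) = -0.769000
  f'(1.100000) = 2.630000
  x_1 = 1.100000 - (-0.769000)/2.630000 = 1.392395
Iteration 2:
  f(1.392395) = 0.307132
  f'(1.392395) = 4.816295
  x_2 = 1.392395 - 0.307132/4.816295 = 1.328626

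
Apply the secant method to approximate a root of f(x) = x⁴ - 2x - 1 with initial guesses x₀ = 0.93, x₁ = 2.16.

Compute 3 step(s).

f(x) = x⁴ - 2x - 1
x₀ = 0.93, x₁ = 2.16

Secant formula: x_{n+1} = x_n - f(x_n)(x_n - x_{n-1})/(f(x_n) - f(x_{n-1}))

Iteration 1:
  f(0.930000) = -2.111948
  f(2.160000) = 16.447823
  x_2 = 2.160000 - 16.447823×(2.160000 - 0.930000)/(16.447823 - (-2.111948))
       = 1.069964
Iteration 2:
  f(2.160000) = 16.447823
  f(1.069964) = -1.829309
  x_3 = 1.069964 - (-1.829309)×(1.069964 - 2.160000)/(-1.829309 - 16.447823)
       = 1.179063
Iteration 3:
  f(1.069964) = -1.829309
  f(1.179063) = -1.425501
  x_4 = 1.179063 - (-1.425501)×(1.179063 - 1.069964)/(-1.425501 - (-1.829309))
       = 1.564197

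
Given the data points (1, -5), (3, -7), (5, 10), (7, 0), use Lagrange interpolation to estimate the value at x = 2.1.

Lagrange interpolation formula:
P(x) = Σ yᵢ × Lᵢ(x)
where Lᵢ(x) = Π_{j≠i} (x - xⱼ)/(xᵢ - xⱼ)

L_0(2.1) = (2.1 - 3)/(1 - 3) × (2.1 - 5)/(1 - 5) × (2.1 - 7)/(1 - 7) = 0.266437
L_1(2.1) = (2.1 - 1)/(3 - 1) × (2.1 - 5)/(3 - 5) × (2.1 - 7)/(3 - 7) = 0.976938
L_2(2.1) = (2.1 - 1)/(5 - 1) × (2.1 - 3)/(5 - 3) × (2.1 - 7)/(5 - 7) = -0.303187
L_3(2.1) = (2.1 - 1)/(7 - 1) × (2.1 - 3)/(7 - 3) × (2.1 - 5)/(7 - 5) = 0.059812

P(2.1) = (-5)×L_0(2.1) + (-7)×L_1(2.1) + 10×L_2(2.1) + 0×L_3(2.1)
P(2.1) = -11.202625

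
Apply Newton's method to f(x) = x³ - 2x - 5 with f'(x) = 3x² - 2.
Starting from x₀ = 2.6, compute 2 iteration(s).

f(x) = x³ - 2x - 5
f'(x) = 3x² - 2
x₀ = 2.6

Newton-Raphson formula: x_{n+1} = x_n - f(x_n)/f'(x_n)

Iteration 1:
  f(2.600000) = 7.376000
  f'(2.600000) = 18.280000
  x_1 = 2.600000 - 7.376000/18.280000 = 2.196499
Iteration 2:
  f(2.196499) = 1.204247
  f'(2.196499) = 12.473822
  x_2 = 2.196499 - 1.204247/12.473822 = 2.099957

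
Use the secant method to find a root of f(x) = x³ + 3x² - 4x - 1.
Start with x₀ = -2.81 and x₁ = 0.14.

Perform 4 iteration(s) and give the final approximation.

f(x) = x³ + 3x² - 4x - 1
x₀ = -2.81, x₁ = 0.14

Secant formula: x_{n+1} = x_n - f(x_n)(x_n - x_{n-1})/(f(x_n) - f(x_{n-1}))

Iteration 1:
  f(-2.810000) = 11.740259
  f(0.140000) = -1.498456
  x_2 = 0.140000 - (-1.498456)×(0.140000 - (-2.810000))/(-1.498456 - 11.740259)
       = -0.193903
Iteration 2:
  f(0.140000) = -1.498456
  f(-0.193903) = -0.118884
  x_3 = -0.193903 - (-0.118884)×(-0.193903 - 0.140000)/(-0.118884 - (-1.498456))
       = -0.222677
Iteration 3:
  f(-0.193903) = -0.118884
  f(-0.222677) = 0.028421
  x_4 = -0.222677 - 0.028421×(-0.222677 - (-0.193903))/(0.028421 - (-0.118884))
       = -0.217125
Iteration 4:
  f(-0.222677) = 0.028421
  f(-0.217125) = -0.000305
  x_5 = -0.217125 - (-0.000305)×(-0.217125 - (-0.222677))/(-0.000305 - 0.028421)
       = -0.217184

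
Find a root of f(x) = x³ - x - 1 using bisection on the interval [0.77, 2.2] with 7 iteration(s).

f(x) = x³ - x - 1
Initial interval: [0.77, 2.2]

Iteration 1:
  c_1 = (0.770000 + 2.200000)/2 = 1.485000
  f(c_1) = f(1.485000) = 0.789759
  f(a) × f(c) < 0, new interval: [0.770000, 1.485000]
Iteration 2:
  c_2 = (0.770000 + 1.485000)/2 = 1.127500
  f(c_2) = f(1.127500) = -0.694159
  f(a) × f(c) ≥ 0, new interval: [1.127500, 1.485000]
Iteration 3:
  c_3 = (1.127500 + 1.485000)/2 = 1.306250
  f(c_3) = f(1.306250) = -0.077410
  f(a) × f(c) ≥ 0, new interval: [1.306250, 1.485000]
Iteration 4:
  c_4 = (1.306250 + 1.485000)/2 = 1.395625
  f(c_4) = f(1.395625) = 0.322730
  f(a) × f(c) < 0, new interval: [1.306250, 1.395625]
Iteration 5:
  c_5 = (1.306250 + 1.395625)/2 = 1.350937
  f(c_5) = f(1.350937) = 0.114567
  f(a) × f(c) < 0, new interval: [1.306250, 1.350937]
Iteration 6:
  c_6 = (1.306250 + 1.350937)/2 = 1.328594
  f(c_6) = f(1.328594) = 0.016589
  f(a) × f(c) < 0, new interval: [1.306250, 1.328594]
Iteration 7:
  c_7 = (1.306250 + 1.328594)/2 = 1.317422
  f(c_7) = f(1.317422) = -0.030904
  f(a) × f(c) ≥ 0, new interval: [1.317422, 1.328594]

After 7 iteration(s), the approximation is c_7 = 1.317422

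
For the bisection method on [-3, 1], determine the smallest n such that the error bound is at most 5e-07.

We need (b-a)/2^n ≤ 5e-07
(1 - (-3))/2^n ≤ 5e-07
4/2^n ≤ 5e-07
2^n ≥ 8000000
n ≥ log₂(8000000) = 22.93
n ≥ 23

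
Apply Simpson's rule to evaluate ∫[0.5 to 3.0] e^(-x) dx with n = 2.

f(x) = e^(-x)
a = 0.5, b = 3.0, n = 2
h = (b - a)/n = 1.250000

Simpson's rule: (h/3)[f(x₀) + 4f(x₁) + 2f(x₂) + ... + f(xₙ)]

x_0 = 0.5000, f(x_0) = 0.606531, coefficient = 1
x_1 = 1.7500, f(x_1) = 0.173774, coefficient = 4
x_2 = 3.0000, f(x_2) = 0.049787, coefficient = 1

I ≈ (1.250000/3) × 1.351414 = 0.563089
Exact value: 0.556744
Error: 0.006345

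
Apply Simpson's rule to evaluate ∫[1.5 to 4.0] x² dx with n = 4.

f(x) = x²
a = 1.5, b = 4.0, n = 4
h = (b - a)/n = 0.625000

Simpson's rule: (h/3)[f(x₀) + 4f(x₁) + 2f(x₂) + ... + f(xₙ)]

x_0 = 1.5000, f(x_0) = 2.250000, coefficient = 1
x_1 = 2.1250, f(x_1) = 4.515625, coefficient = 4
x_2 = 2.7500, f(x_2) = 7.562500, coefficient = 2
x_3 = 3.3750, f(x_3) = 11.390625, coefficient = 4
x_4 = 4.0000, f(x_4) = 16.000000, coefficient = 1

I ≈ (0.625000/3) × 97.000000 = 20.208333
Exact value: 20.208333
Error: 0.000000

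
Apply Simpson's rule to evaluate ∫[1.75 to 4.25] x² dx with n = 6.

f(x) = x²
a = 1.75, b = 4.25, n = 6
h = (b - a)/n = 0.416667

Simpson's rule: (h/3)[f(x₀) + 4f(x₁) + 2f(x₂) + ... + f(xₙ)]

x_0 = 1.7500, f(x_0) = 3.062500, coefficient = 1
x_1 = 2.1667, f(x_1) = 4.694444, coefficient = 4
x_2 = 2.5833, f(x_2) = 6.673611, coefficient = 2
x_3 = 3.0000, f(x_3) = 9.000000, coefficient = 4
x_4 = 3.4167, f(x_4) = 11.673611, coefficient = 2
x_5 = 3.8333, f(x_5) = 14.694444, coefficient = 4
x_6 = 4.2500, f(x_6) = 18.062500, coefficient = 1

I ≈ (0.416667/3) × 171.375000 = 23.802083
Exact value: 23.802083
Error: 0.000000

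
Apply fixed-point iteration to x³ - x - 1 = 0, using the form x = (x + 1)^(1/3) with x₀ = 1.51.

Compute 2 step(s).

Equation: x³ - x - 1 = 0
Fixed-point form: x = (x + 1)^(1/3)
x₀ = 1.51

x_1 = g(1.510000) = 1.359016
x_2 = g(1.359016) = 1.331201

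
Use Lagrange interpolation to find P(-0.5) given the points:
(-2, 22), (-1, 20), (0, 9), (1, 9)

Lagrange interpolation formula:
P(x) = Σ yᵢ × Lᵢ(x)
where Lᵢ(x) = Π_{j≠i} (x - xⱼ)/(xᵢ - xⱼ)

L_0(-0.5) = (-0.5 - (-1))/(-2 - (-1)) × (-0.5 - 0)/(-2 - 0) × (-0.5 - 1)/(-2 - 1) = -0.062500
L_1(-0.5) = (-0.5 - (-2))/(-1 - (-2)) × (-0.5 - 0)/(-1 - 0) × (-0.5 - 1)/(-1 - 1) = 0.562500
L_2(-0.5) = (-0.5 - (-2))/(0 - (-2)) × (-0.5 - (-1))/(0 - (-1)) × (-0.5 - 1)/(0 - 1) = 0.562500
L_3(-0.5) = (-0.5 - (-2))/(1 - (-2)) × (-0.5 - (-1))/(1 - (-1)) × (-0.5 - 0)/(1 - 0) = -0.062500

P(-0.5) = 22×L_0(-0.5) + 20×L_1(-0.5) + 9×L_2(-0.5) + 9×L_3(-0.5)
P(-0.5) = 14.375000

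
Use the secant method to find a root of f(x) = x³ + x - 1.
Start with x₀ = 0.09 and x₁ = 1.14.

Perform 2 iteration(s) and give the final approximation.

f(x) = x³ + x - 1
x₀ = 0.09, x₁ = 1.14

Secant formula: x_{n+1} = x_n - f(x_n)(x_n - x_{n-1})/(f(x_n) - f(x_{n-1}))

Iteration 1:
  f(0.090000) = -0.909271
  f(1.140000) = 1.621544
  x_2 = 1.140000 - 1.621544×(1.140000 - 0.090000)/(1.621544 - (-0.909271))
       = 0.467244
Iteration 2:
  f(1.140000) = 1.621544
  f(0.467244) = -0.430749
  x_3 = 0.467244 - (-0.430749)×(0.467244 - 1.140000)/(-0.430749 - 1.621544)
       = 0.608446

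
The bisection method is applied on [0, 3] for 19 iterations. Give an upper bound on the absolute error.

Bisection error bound: |error| ≤ (b-a)/2^n
|error| ≤ (3 - 0)/2^19 = 3/2^19
|error| ≤ 0.0000057220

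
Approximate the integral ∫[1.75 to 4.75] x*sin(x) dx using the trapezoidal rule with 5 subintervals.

f(x) = x*sin(x)
a = 1.75, b = 4.75, n = 5
h = (b - a)/n = 0.600000

Trapezoidal rule: (h/2)[f(x₀) + 2f(x₁) + 2f(x₂) + ... + f(xₙ)]

x_0 = 1.7500, f(x_0) = 1.721975, coefficient = 1
x_1 = 2.3500, f(x_1) = 1.671962, coefficient = 2
x_2 = 2.9500, f(x_2) = 0.561747, coefficient = 2
x_3 = 3.5500, f(x_3) = -1.409876, coefficient = 2
x_4 = 4.1500, f(x_4) = -3.510832, coefficient = 2
x_5 = 4.7500, f(x_5) = -4.746641, coefficient = 1

I ≈ (0.600000/2) × -8.398664 = -2.519599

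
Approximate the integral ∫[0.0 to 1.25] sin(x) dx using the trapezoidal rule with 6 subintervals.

f(x) = sin(x)
a = 0.0, b = 1.25, n = 6
h = (b - a)/n = 0.208333

Trapezoidal rule: (h/2)[f(x₀) + 2f(x₁) + 2f(x₂) + ... + f(xₙ)]

x_0 = 0.0000, f(x_0) = 0.000000, coefficient = 1
x_1 = 0.2083, f(x_1) = 0.206830, coefficient = 2
x_2 = 0.4167, f(x_2) = 0.404715, coefficient = 2
x_3 = 0.6250, f(x_3) = 0.585097, coefficient = 2
x_4 = 0.8333, f(x_4) = 0.740177, coefficient = 2
x_5 = 1.0417, f(x_5) = 0.863247, coefficient = 2
x_6 = 1.2500, f(x_6) = 0.948985, coefficient = 1

I ≈ (0.208333/2) × 6.549115 = 0.682199
Exact value: 0.684678
Error: 0.002478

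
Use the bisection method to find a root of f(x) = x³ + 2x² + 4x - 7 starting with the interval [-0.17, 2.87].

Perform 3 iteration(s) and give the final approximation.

f(x) = x³ + 2x² + 4x - 7
Initial interval: [-0.17, 2.87]

Iteration 1:
  c_1 = (-0.170000 + 2.870000)/2 = 1.350000
  f(c_1) = f(1.350000) = 4.505375
  f(a) × f(c) < 0, new interval: [-0.170000, 1.350000]
Iteration 2:
  c_2 = (-0.170000 + 1.350000)/2 = 0.590000
  f(c_2) = f(0.590000) = -3.738421
  f(a) × f(c) ≥ 0, new interval: [0.590000, 1.350000]
Iteration 3:
  c_3 = (0.590000 + 1.350000)/2 = 0.970000
  f(c_3) = f(0.970000) = -0.325527
  f(a) × f(c) ≥ 0, new interval: [0.970000, 1.350000]

After 3 iteration(s), the approximation is c_3 = 0.970000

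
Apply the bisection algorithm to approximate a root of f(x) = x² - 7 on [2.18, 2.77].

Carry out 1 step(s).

f(x) = x² - 7
Initial interval: [2.18, 2.77]

Iteration 1:
  c_1 = (2.180000 + 2.770000)/2 = 2.475000
  f(c_1) = f(2.475000) = -0.874375
  f(a) × f(c) ≥ 0, new interval: [2.475000, 2.770000]

After 1 iteration(s), the approximation is c_1 = 2.475000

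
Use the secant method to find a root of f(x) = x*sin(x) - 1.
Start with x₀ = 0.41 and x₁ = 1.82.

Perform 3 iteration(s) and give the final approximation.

f(x) = x*sin(x) - 1
x₀ = 0.41, x₁ = 1.82

Secant formula: x_{n+1} = x_n - f(x_n)(x_n - x_{n-1})/(f(x_n) - f(x_{n-1}))

Iteration 1:
  f(0.410000) = -0.836570
  f(1.820000) = 0.763779
  x_2 = 1.820000 - 0.763779×(1.820000 - 0.410000)/(0.763779 - (-0.836570))
       = 1.147067
Iteration 2:
  f(1.820000) = 0.763779
  f(1.147067) = 0.045622
  x_3 = 1.147067 - 0.045622×(1.147067 - 1.820000)/(0.045622 - 0.763779)
       = 1.104317
Iteration 3:
  f(1.147067) = 0.045622
  f(1.104317) = -0.013671
  x_4 = 1.104317 - (-0.013671)×(1.104317 - 1.147067)/(-0.013671 - 0.045622)
       = 1.114174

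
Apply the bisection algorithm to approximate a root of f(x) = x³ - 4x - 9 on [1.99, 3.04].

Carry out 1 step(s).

f(x) = x³ - 4x - 9
Initial interval: [1.99, 3.04]

Iteration 1:
  c_1 = (1.990000 + 3.040000)/2 = 2.515000
  f(c_1) = f(2.515000) = -3.152059
  f(a) × f(c) ≥ 0, new interval: [2.515000, 3.040000]

After 1 iteration(s), the approximation is c_1 = 2.515000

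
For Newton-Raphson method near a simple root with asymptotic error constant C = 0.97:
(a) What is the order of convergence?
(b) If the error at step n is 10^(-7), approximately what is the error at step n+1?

(a) Newton-Raphson has quadratic (order 2) convergence near simple roots.
    This means |e_{n+1}| ≈ C|e_n|².

(b) With |e_n| = 10^(-7) and C = 0.97:
    |e_{n+1}| ≈ 0.97 × (10^(-7))² = 0.97 × 10^(-14)

(a) 2 (quadratic); (b) |e_{n+1}| ≈ 9.700e-15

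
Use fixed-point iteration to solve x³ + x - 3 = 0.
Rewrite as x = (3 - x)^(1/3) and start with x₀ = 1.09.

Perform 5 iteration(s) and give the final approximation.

Equation: x³ + x - 3 = 0
Fixed-point form: x = (3 - x)^(1/3)
x₀ = 1.09

x_1 = g(1.090000) = 1.240731
x_2 = g(1.240731) = 1.207195
x_3 = g(1.207195) = 1.214817
x_4 = g(1.214817) = 1.213093
x_5 = g(1.213093) = 1.213484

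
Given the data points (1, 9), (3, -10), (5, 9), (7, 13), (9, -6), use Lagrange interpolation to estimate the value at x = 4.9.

Lagrange interpolation formula:
P(x) = Σ yᵢ × Lᵢ(x)
where Lᵢ(x) = Π_{j≠i} (x - xⱼ)/(xᵢ - xⱼ)

L_0(4.9) = (4.9 - 3)/(1 - 3) × (4.9 - 5)/(1 - 5) × (4.9 - 7)/(1 - 7) × (4.9 - 9)/(1 - 9) = -0.004260
L_1(4.9) = (4.9 - 1)/(3 - 1) × (4.9 - 5)/(3 - 5) × (4.9 - 7)/(3 - 7) × (4.9 - 9)/(3 - 9) = 0.034978
L_2(4.9) = (4.9 - 1)/(5 - 1) × (4.9 - 3)/(5 - 3) × (4.9 - 7)/(5 - 7) × (4.9 - 9)/(5 - 9) = 0.996877
L_3(4.9) = (4.9 - 1)/(7 - 1) × (4.9 - 3)/(7 - 3) × (4.9 - 5)/(7 - 5) × (4.9 - 9)/(7 - 9) = -0.031647
L_4(4.9) = (4.9 - 1)/(9 - 1) × (4.9 - 3)/(9 - 3) × (4.9 - 5)/(9 - 5) × (4.9 - 7)/(9 - 7) = 0.004052

P(4.9) = 9×L_0(4.9) + (-10)×L_1(4.9) + 9×L_2(4.9) + 13×L_3(4.9) + (-6)×L_4(4.9)
P(4.9) = 8.148043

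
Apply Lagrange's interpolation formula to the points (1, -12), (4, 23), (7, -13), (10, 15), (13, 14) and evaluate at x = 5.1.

Lagrange interpolation formula:
P(x) = Σ yᵢ × Lᵢ(x)
where Lᵢ(x) = Π_{j≠i} (x - xⱼ)/(xᵢ - xⱼ)

L_0(5.1) = (5.1 - 4)/(1 - 4) × (5.1 - 7)/(1 - 7) × (5.1 - 10)/(1 - 10) × (5.1 - 13)/(1 - 13) = -0.041617
L_1(5.1) = (5.1 - 1)/(4 - 1) × (5.1 - 7)/(4 - 7) × (5.1 - 10)/(4 - 10) × (5.1 - 13)/(4 - 13) = 0.620475
L_2(5.1) = (5.1 - 1)/(7 - 1) × (5.1 - 4)/(7 - 4) × (5.1 - 10)/(7 - 10) × (5.1 - 13)/(7 - 13) = 0.538834
L_3(5.1) = (5.1 - 1)/(10 - 1) × (5.1 - 4)/(10 - 4) × (5.1 - 7)/(10 - 7) × (5.1 - 13)/(10 - 13) = -0.139290
L_4(5.1) = (5.1 - 1)/(13 - 1) × (5.1 - 4)/(13 - 4) × (5.1 - 7)/(13 - 7) × (5.1 - 10)/(13 - 10) = 0.021599

P(5.1) = (-12)×L_0(5.1) + 23×L_1(5.1) + (-13)×L_2(5.1) + 15×L_3(5.1) + 14×L_4(5.1)
P(5.1) = 5.978525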